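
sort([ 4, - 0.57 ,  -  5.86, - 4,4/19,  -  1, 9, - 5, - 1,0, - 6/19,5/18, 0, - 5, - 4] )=[ - 5.86, - 5, - 5, - 4, - 4, - 1, - 1,-0.57, - 6/19,0,0,4/19,5/18,4,9] 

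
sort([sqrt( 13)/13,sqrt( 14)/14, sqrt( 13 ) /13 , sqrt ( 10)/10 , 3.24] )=[ sqrt( 14)/14,sqrt(13) /13 , sqrt(13)/13,sqrt( 10) /10,3.24]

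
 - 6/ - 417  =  2/139 =0.01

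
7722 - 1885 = 5837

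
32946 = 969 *34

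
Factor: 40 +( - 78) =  - 38 = - 2^1*19^1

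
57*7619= 434283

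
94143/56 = 1681+1/8  =  1681.12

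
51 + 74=125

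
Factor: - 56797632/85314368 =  - 887463/1333037= - 3^3*1039^ ( - 1)*1283^( - 1)*32869^1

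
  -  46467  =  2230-48697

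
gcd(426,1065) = 213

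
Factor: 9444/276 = 787/23 = 23^( - 1) * 787^1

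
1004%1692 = 1004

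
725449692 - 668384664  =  57065028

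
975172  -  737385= 237787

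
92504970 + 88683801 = 181188771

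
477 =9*53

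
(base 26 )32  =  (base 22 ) 3E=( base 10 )80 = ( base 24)38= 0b1010000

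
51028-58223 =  - 7195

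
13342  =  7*1906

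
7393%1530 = 1273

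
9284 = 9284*1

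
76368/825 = 25456/275 = 92.57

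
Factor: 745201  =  745201^1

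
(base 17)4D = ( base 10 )81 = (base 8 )121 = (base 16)51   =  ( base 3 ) 10000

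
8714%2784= 362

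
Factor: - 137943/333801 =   -  131/317  =  - 131^1*317^( - 1 )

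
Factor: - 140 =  - 2^2 *5^1*7^1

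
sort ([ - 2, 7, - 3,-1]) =[ - 3 , - 2,-1,7 ] 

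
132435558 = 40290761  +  92144797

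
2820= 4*705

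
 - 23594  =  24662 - 48256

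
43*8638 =371434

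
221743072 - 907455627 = -685712555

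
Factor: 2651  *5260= 13944260 = 2^2*5^1*11^1*241^1*263^1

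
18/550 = 9/275 = 0.03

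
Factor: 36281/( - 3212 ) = -497/44 = -2^ ( - 2)*7^1 * 11^(-1)*71^1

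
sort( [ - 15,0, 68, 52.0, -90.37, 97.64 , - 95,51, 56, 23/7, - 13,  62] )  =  [ - 95, - 90.37, - 15, - 13 , 0, 23/7 , 51,52.0, 56, 62, 68,  97.64]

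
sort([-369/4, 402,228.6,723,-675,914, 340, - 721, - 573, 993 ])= [ - 721, -675, - 573, - 369/4,  228.6, 340, 402,723,914,993 ]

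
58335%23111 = 12113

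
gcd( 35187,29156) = 37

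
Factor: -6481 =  - 6481^1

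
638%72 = 62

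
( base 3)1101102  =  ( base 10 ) 1010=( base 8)1762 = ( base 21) 262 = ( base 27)1ab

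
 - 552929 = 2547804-3100733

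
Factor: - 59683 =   -  13^1*4591^1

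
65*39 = 2535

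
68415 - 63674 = 4741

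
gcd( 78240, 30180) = 60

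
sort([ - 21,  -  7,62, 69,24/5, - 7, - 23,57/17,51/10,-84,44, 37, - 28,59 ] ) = [ - 84,-28,-23, - 21 , - 7,-7, 57/17  ,  24/5, 51/10, 37,44,59,62,69 ] 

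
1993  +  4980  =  6973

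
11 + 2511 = 2522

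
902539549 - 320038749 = 582500800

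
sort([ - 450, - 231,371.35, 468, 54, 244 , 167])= [ - 450, - 231, 54, 167,244, 371.35, 468 ]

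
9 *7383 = 66447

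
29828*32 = 954496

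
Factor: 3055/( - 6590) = - 611/1318 = -2^(-1)* 13^1*47^1*659^ ( - 1 )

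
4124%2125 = 1999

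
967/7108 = 967/7108=0.14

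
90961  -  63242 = 27719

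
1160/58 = 20  =  20.00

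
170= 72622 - 72452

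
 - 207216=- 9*23024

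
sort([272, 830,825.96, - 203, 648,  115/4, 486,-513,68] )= [ - 513,-203, 115/4,68, 272, 486, 648,825.96,830 ]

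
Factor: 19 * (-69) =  - 1311 = - 3^1 * 19^1*23^1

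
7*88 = 616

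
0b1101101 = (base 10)109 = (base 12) 91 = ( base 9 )131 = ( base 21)54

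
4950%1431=657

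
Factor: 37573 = 37573^1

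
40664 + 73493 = 114157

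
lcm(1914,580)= 19140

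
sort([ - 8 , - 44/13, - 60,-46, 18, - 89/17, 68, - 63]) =[- 63, - 60, -46 ,-8,-89/17, - 44/13,  18, 68]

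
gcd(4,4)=4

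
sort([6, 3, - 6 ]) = [ - 6,3,6 ]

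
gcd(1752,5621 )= 73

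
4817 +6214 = 11031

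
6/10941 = 2/3647 = 0.00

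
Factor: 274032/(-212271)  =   - 528/409  =  -2^4 * 3^1*11^1 * 409^ (  -  1)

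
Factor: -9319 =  - 9319^1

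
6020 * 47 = 282940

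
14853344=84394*176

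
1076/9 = 1076/9 = 119.56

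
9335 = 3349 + 5986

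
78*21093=1645254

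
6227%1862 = 641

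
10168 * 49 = 498232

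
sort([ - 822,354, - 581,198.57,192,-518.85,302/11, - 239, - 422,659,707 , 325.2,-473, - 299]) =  [ - 822, - 581,-518.85,- 473,  -  422, - 299, - 239,302/11, 192,198.57,325.2,354,  659,707]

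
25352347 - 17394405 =7957942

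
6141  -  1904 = 4237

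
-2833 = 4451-7284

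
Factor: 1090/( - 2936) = - 545/1468 =- 2^( - 2 )*5^1*109^1*367^( - 1 ) 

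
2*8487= 16974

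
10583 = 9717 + 866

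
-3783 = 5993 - 9776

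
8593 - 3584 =5009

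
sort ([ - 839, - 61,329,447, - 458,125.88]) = [ - 839, - 458, - 61, 125.88,329, 447 ]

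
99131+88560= 187691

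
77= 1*77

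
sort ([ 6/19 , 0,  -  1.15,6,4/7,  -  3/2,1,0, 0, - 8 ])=[  -  8, -3/2, - 1.15,0, 0, 0, 6/19,4/7, 1,6 ] 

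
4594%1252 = 838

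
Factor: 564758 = 2^1*31^1*9109^1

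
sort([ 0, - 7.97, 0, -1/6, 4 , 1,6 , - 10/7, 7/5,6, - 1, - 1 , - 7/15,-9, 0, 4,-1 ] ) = [-9,-7.97, - 10/7,-1, - 1,- 1 , - 7/15,-1/6,0, 0,0, 1, 7/5, 4,4, 6, 6] 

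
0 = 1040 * 0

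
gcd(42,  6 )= 6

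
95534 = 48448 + 47086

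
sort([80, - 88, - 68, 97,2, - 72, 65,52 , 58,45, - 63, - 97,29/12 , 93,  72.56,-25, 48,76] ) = [ - 97, - 88, - 72,-68, - 63,-25, 2,29/12, 45, 48,52, 58,  65, 72.56,76,80,  93, 97]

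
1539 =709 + 830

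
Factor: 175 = 5^2*7^1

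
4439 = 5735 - 1296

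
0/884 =0=0.00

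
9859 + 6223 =16082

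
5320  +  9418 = 14738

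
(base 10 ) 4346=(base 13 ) 1C94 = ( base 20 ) AH6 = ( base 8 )10372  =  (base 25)6NL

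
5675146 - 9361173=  - 3686027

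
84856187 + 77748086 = 162604273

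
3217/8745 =3217/8745 = 0.37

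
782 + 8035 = 8817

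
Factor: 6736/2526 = 2^3*3^( - 1) = 8/3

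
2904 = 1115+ 1789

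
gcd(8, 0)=8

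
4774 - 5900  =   - 1126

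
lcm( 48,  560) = 1680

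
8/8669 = 8/8669 = 0.00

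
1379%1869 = 1379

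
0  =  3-3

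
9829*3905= 38382245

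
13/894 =13/894 = 0.01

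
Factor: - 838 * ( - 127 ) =106426 = 2^1*  127^1*419^1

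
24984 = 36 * 694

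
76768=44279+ 32489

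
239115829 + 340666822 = 579782651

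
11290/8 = 5645/4 = 1411.25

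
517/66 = 7 + 5/6 = 7.83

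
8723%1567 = 888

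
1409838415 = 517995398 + 891843017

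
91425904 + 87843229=179269133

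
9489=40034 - 30545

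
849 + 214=1063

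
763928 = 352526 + 411402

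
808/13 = 808/13 = 62.15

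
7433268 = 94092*79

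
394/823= 394/823 = 0.48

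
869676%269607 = 60855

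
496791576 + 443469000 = 940260576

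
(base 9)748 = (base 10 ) 611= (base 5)4421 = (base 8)1143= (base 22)15H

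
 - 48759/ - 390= 16253/130 = 125.02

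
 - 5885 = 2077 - 7962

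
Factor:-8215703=-41^1*200383^1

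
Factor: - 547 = -547^1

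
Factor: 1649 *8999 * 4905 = 3^2 * 5^1*17^1*97^1*109^1* 8999^1  =  72787016655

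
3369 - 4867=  - 1498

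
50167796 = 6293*7972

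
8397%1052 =1033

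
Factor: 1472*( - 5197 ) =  - 7649984=- 2^6 * 23^1*5197^1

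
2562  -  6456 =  - 3894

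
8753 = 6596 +2157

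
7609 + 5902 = 13511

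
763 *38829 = 29626527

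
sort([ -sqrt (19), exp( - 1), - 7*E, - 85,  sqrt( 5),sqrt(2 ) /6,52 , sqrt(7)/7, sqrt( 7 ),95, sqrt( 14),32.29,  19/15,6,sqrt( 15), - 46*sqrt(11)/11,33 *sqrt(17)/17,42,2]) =[ - 85,-7*  E, - 46*sqrt(  11)/11,-sqrt( 19), sqrt( 2)/6,exp( - 1),sqrt (7 ) /7,19/15,2,sqrt( 5), sqrt (7 ),  sqrt( 14), sqrt( 15), 6,33*sqrt( 17)/17,32.29, 42 , 52, 95 ]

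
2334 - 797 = 1537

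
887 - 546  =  341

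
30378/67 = 453 + 27/67 = 453.40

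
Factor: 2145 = 3^1*5^1*11^1 *13^1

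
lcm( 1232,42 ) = 3696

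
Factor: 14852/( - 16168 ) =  - 79/86 = - 2^( - 1 ) *43^( - 1)*79^1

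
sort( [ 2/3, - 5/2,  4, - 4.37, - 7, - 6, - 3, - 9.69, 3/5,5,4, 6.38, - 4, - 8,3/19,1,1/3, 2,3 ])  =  [ - 9.69, -8,  -  7, - 6, - 4.37,-4, - 3,-5/2,  3/19,1/3,3/5,  2/3, 1,2,3,  4,4,5,6.38]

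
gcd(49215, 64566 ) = 51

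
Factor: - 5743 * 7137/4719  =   - 1050969/121 = - 3^1*11^ ( - 2)*61^1*5743^1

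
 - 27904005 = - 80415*347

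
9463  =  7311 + 2152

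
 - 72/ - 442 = 36/221 = 0.16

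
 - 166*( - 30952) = 5138032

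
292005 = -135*( - 2163)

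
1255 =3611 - 2356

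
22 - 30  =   - 8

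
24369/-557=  - 24369/557 = -43.75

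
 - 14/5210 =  - 1 + 2598/2605 = - 0.00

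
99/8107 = 9/737 = 0.01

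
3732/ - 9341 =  - 3732/9341  =  - 0.40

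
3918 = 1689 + 2229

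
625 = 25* 25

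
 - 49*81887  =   - 4012463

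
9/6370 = 9/6370= 0.00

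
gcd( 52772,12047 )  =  1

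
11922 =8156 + 3766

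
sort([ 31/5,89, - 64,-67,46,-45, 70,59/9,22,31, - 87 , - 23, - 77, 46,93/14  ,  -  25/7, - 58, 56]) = [-87, - 77, - 67 ,-64,  -  58, - 45, - 23,- 25/7,31/5,59/9,93/14, 22, 31,  46, 46,56, 70,89]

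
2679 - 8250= - 5571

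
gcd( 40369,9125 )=73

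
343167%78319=29891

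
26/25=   26/25=1.04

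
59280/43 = 1378 + 26/43 = 1378.60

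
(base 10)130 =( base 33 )3V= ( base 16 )82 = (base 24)5A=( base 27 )4m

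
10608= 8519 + 2089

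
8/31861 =8/31861 = 0.00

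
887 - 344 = 543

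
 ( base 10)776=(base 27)11K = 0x308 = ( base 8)1410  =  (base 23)1ah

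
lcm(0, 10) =0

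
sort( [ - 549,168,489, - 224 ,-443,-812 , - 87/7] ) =[ - 812, - 549,  -  443,-224, - 87/7, 168,489]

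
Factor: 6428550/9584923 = 2^1* 3^1 * 5^2 * 83^( - 1 )*2521^1 * 6793^( - 1)  =  378150/563819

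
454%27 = 22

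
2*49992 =99984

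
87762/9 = 9751 + 1/3  =  9751.33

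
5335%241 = 33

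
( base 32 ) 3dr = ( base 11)2706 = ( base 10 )3515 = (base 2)110110111011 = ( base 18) AF5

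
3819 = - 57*( - 67 ) 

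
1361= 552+809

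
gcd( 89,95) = 1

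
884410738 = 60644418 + 823766320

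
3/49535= 3/49535 = 0.00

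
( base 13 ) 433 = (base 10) 718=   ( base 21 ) 1D4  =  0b1011001110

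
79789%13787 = 10854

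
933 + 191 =1124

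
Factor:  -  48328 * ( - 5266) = 2^4*7^1 * 863^1*2633^1 = 254495248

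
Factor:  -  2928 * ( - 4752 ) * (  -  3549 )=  -49380274944  =  - 2^8 * 3^5*7^1*11^1*13^2*61^1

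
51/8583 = 17/2861 = 0.01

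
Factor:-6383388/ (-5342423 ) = 2^2*3^1*11^1 * 37^1 * 41^ (-1)*1307^1*130303^( - 1 ) 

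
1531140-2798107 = -1266967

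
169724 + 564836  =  734560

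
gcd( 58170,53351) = 1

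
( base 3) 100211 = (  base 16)109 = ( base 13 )175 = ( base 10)265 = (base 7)526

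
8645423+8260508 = 16905931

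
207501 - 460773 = -253272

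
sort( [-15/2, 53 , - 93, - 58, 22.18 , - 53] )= [ - 93,- 58 ,-53, - 15/2,22.18,  53 ] 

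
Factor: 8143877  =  7^1*83^1*107^1*131^1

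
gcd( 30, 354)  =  6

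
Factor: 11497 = 11497^1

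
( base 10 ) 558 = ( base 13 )33c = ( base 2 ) 1000101110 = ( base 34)GE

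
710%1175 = 710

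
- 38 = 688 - 726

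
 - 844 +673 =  - 171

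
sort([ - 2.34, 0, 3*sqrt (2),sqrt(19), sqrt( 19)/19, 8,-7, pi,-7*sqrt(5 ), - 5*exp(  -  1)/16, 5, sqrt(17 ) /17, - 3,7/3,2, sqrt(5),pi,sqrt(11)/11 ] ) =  [- 7*sqrt( 5), - 7, - 3, - 2.34, - 5*exp(-1)/16,0, sqrt(19 ) /19,sqrt( 17 ) /17,sqrt(11 ) /11,2,sqrt(5 ), 7/3,pi, pi , 3* sqrt( 2 ), sqrt( 19 ), 5,8] 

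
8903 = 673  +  8230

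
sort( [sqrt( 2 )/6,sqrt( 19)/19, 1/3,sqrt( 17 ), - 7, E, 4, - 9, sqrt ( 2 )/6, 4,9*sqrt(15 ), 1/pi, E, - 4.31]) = [ - 9, - 7, - 4.31, sqrt( 19)/19, sqrt( 2)/6, sqrt(2)/6 , 1/pi, 1/3, E, E, 4,4,sqrt( 17), 9*sqrt( 15) ] 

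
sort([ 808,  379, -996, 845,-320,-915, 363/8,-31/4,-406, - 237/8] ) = [-996,-915, - 406,  -  320 ,-237/8 ,-31/4,363/8,379, 808,845 ]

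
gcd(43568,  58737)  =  7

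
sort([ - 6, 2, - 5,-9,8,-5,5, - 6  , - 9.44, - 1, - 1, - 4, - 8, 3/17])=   [ - 9.44, - 9,-8,  -  6 , - 6,  -  5,  -  5,  -  4, - 1, - 1, 3/17 , 2,5, 8 ] 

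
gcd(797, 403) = 1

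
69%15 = 9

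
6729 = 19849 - 13120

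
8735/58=150+35/58 = 150.60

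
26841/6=4473 + 1/2 = 4473.50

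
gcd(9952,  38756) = 4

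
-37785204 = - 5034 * 7506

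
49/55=49/55 =0.89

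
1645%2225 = 1645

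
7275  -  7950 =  - 675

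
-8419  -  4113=  -  12532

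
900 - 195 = 705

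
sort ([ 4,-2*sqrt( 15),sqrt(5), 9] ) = [ - 2*sqrt( 15 ),sqrt(5 ), 4, 9]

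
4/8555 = 4/8555=0.00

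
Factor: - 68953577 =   -  7^1 * 11^1*269^1*3329^1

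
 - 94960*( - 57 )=5412720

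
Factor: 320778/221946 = 753/521=3^1*251^1*521^(-1)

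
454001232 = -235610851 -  - 689612083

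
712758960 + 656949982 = 1369708942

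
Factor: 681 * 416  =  2^5 * 3^1*13^1*227^1 = 283296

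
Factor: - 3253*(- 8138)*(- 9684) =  - 256363699176 = - 2^3*3^2 * 13^1*269^1 * 313^1*3253^1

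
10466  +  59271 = 69737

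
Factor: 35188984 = 2^3*4398623^1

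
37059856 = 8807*4208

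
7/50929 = 7/50929 = 0.00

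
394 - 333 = 61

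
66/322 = 33/161 = 0.20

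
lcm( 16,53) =848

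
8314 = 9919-1605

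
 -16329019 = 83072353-99401372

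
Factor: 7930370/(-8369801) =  - 2^1*5^1*7^1*11^( - 1)*193^1*587^1*760891^(-1)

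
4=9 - 5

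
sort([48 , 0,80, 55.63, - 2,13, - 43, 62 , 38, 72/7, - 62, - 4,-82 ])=[ - 82, - 62,  -  43, - 4, - 2, 0, 72/7 , 13, 38,48, 55.63,62, 80] 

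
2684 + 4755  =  7439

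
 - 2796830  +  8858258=6061428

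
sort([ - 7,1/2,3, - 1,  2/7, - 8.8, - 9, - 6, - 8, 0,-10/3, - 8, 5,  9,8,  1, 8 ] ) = [ - 9, - 8.8, - 8,- 8, - 7, - 6, - 10/3, - 1, 0,2/7,1/2, 1, 3, 5, 8,8,9]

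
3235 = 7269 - 4034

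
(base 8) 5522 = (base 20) 74i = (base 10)2898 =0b101101010010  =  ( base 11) 21A5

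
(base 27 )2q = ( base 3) 2222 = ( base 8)120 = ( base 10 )80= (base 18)48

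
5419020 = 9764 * 555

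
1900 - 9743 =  - 7843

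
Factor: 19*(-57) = -3^1 * 19^2=- 1083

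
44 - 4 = 40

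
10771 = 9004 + 1767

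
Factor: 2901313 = 2901313^1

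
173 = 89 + 84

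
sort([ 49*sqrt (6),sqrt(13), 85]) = [ sqrt( 13 ),85, 49 * sqrt (6)] 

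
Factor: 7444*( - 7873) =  - 58606612 = - 2^2*1861^1* 7873^1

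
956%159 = 2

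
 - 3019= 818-3837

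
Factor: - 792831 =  - 3^1*13^1 * 29^1*701^1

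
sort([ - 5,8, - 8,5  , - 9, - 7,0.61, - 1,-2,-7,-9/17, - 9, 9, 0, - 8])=[ - 9,-9, -8, - 8, - 7, -7, - 5,-2 , - 1,-9/17, 0,0.61, 5, 8,9]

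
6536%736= 648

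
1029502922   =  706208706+323294216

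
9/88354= 9/88354 =0.00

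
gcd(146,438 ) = 146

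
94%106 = 94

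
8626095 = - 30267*(  -  285)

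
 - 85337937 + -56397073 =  - 141735010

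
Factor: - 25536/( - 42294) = 2^5*53^( - 1)=32/53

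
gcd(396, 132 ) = 132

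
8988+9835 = 18823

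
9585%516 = 297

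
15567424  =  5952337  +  9615087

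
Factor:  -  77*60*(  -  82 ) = 2^3*3^1*5^1 * 7^1*11^1*41^1=378840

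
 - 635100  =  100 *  ( - 6351 )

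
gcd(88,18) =2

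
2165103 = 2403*901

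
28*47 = 1316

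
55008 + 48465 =103473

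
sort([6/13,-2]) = [ - 2, 6/13 ] 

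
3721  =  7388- 3667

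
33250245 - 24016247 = 9233998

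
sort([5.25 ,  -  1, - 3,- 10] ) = [ - 10, - 3 , - 1, 5.25]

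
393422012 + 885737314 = 1279159326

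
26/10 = 2+3/5=   2.60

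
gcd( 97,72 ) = 1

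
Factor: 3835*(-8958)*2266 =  - 2^2*3^1*5^1*11^1*13^1*59^1*103^1 * 1493^1 = - 77846005380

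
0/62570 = 0 = 0.00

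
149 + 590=739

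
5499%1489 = 1032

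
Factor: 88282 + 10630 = 98912 = 2^5 * 11^1*281^1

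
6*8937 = 53622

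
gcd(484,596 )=4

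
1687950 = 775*2178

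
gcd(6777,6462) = 9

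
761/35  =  21 + 26/35 = 21.74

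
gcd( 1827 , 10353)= 609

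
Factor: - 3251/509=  - 509^( - 1)*3251^1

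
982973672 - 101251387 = 881722285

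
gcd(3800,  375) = 25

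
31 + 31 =62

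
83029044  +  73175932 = 156204976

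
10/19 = 10/19  =  0.53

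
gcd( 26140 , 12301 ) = 1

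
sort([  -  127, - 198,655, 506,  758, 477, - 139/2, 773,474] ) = [-198, - 127,-139/2,  474,477, 506, 655, 758 , 773]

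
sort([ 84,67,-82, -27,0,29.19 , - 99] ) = [  -  99 ,-82, - 27,0,29.19,67,  84 ] 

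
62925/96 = 20975/32  =  655.47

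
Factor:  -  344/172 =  - 2  =  - 2^1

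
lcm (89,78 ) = 6942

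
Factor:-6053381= - 19^1*199^1*1601^1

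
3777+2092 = 5869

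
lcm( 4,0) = 0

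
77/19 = 77/19=4.05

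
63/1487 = 63/1487= 0.04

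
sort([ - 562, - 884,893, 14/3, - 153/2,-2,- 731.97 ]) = [ - 884,-731.97,-562, - 153/2, - 2, 14/3, 893]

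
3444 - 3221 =223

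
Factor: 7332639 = 3^1*911^1*2683^1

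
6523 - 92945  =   - 86422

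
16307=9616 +6691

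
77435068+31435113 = 108870181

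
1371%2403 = 1371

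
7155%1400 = 155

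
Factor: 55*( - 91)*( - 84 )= 2^2*3^1 * 5^1*7^2*11^1 * 13^1 = 420420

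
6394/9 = 6394/9 = 710.44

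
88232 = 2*44116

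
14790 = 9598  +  5192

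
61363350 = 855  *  71770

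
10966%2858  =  2392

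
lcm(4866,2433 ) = 4866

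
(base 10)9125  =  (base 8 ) 21645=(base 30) a45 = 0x23a5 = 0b10001110100101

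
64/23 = 64/23 = 2.78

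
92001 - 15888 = 76113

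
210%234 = 210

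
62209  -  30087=32122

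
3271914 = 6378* 513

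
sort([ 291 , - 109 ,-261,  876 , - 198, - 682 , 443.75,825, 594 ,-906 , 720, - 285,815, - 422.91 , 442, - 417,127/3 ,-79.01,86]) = [ - 906, - 682, - 422.91, - 417, - 285 , - 261 , - 198, - 109, - 79.01 , 127/3,86,  291 , 442,443.75,594,720, 815,825, 876] 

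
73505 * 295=21683975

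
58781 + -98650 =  - 39869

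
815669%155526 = 38039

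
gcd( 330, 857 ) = 1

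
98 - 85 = 13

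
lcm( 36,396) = 396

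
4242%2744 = 1498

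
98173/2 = 49086 + 1/2 = 49086.50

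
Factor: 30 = 2^1*3^1*5^1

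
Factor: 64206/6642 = 3^(  -  1) * 29^1= 29/3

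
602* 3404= 2049208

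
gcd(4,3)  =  1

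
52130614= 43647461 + 8483153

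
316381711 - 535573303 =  - 219191592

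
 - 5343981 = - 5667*943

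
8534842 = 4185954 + 4348888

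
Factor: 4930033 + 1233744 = 6163777 = 1021^1 * 6037^1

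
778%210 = 148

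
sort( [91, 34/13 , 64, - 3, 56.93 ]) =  [ - 3,34/13, 56.93, 64, 91 ]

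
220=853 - 633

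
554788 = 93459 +461329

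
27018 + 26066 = 53084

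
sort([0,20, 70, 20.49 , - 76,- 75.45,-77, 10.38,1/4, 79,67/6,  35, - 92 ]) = [ - 92,-77,-76,  -  75.45,0, 1/4,10.38, 67/6,  20,20.49,35, 70, 79 ] 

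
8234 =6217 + 2017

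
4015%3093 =922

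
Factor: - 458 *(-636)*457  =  2^3*3^1*53^1*229^1*  457^1 = 133118616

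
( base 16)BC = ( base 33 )5n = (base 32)5s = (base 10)188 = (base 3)20222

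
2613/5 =2613/5 = 522.60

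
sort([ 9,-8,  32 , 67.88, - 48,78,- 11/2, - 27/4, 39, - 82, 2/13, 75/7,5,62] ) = [ - 82, - 48, - 8, - 27/4,  -  11/2,  2/13, 5,9, 75/7,32,39, 62,67.88,78 ]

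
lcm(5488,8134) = 455504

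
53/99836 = 53/99836 = 0.00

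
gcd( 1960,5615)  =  5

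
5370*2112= 11341440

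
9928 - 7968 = 1960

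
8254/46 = 179 + 10/23 = 179.43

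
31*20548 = 636988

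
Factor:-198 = -2^1*3^2*11^1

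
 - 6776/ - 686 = 484/49=9.88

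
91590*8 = 732720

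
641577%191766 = 66279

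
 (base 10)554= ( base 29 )J3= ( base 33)GQ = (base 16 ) 22a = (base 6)2322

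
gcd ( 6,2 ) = 2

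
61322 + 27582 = 88904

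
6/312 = 1/52=0.02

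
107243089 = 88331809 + 18911280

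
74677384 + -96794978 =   -  22117594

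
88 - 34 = 54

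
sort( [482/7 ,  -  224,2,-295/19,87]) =[ - 224,-295/19, 2, 482/7, 87]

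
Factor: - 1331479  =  -113^1*11783^1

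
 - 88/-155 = 88/155= 0.57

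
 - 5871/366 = -17 + 117/122=-16.04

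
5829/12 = 485 + 3/4 = 485.75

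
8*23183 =185464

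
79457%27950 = 23557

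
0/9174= 0 = 0.00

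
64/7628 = 16/1907 = 0.01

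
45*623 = 28035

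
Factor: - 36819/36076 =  - 2^(  -  2) * 3^2* 29^(  -  1 )*311^( - 1 )*4091^1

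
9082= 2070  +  7012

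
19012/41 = 19012/41 = 463.71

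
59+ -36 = 23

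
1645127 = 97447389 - 95802262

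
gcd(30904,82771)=1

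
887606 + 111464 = 999070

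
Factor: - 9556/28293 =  - 2^2*3^( - 1) * 2389^1*9431^( - 1 ) 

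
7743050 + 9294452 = 17037502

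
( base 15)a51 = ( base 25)3I1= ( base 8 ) 4426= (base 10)2326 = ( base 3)10012011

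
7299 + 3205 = 10504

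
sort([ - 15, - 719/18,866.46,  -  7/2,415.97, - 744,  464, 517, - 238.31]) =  [ - 744 , - 238.31,-719/18 ,- 15,-7/2, 415.97, 464,517, 866.46]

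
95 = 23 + 72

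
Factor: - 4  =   - 2^2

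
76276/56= 1362+1/14 = 1362.07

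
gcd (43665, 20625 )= 15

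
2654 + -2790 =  - 136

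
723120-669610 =53510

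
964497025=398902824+565594201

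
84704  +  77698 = 162402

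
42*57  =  2394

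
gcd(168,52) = 4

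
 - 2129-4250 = - 6379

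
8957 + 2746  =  11703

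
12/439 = 12/439= 0.03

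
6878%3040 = 798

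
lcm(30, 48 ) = 240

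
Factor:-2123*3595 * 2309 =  - 5^1*11^1*193^1*719^1*2309^1 = - 17622715165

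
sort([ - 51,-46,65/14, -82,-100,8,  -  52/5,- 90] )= [ - 100,-90,-82, - 51,-46, - 52/5,65/14,8 ]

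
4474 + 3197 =7671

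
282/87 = 94/29 =3.24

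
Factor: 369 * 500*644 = 118818000 =2^4*3^2*5^3*7^1*23^1*41^1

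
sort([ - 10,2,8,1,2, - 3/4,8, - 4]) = [ - 10,-4, - 3/4,  1, 2,2 , 8,8 ] 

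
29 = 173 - 144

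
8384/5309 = 8384/5309= 1.58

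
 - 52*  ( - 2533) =131716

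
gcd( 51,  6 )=3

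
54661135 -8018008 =46643127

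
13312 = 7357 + 5955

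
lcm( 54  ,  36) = 108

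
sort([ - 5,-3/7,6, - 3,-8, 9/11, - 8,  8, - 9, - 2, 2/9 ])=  [-9, - 8, - 8 , - 5, - 3  ,-2, - 3/7, 2/9, 9/11,  6,8]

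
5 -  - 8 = 13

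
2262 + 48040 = 50302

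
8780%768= 332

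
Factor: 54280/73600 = 59/80=2^( - 4 )*5^( - 1 )*59^1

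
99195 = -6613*( - 15 )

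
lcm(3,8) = 24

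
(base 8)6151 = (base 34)2pf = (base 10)3177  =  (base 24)5C9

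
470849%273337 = 197512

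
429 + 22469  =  22898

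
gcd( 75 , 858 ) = 3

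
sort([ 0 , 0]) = [0,0]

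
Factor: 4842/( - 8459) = -2^1*3^2*11^( - 1)*269^1*769^(- 1)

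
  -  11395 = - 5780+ - 5615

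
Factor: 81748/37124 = 20437/9281 = 107^1 * 191^1*9281^ ( - 1 ) 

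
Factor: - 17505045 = -3^3 * 5^1*127^1*1021^1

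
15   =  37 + -22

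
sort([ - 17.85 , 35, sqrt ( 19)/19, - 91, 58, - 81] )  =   [ - 91, - 81, - 17.85, sqrt ( 19)/19, 35, 58] 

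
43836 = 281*156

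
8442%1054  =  10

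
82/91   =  82/91= 0.90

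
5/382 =5/382=0.01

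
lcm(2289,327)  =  2289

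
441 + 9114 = 9555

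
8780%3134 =2512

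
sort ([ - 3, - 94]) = [ - 94, - 3] 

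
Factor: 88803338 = 2^1*13^1*647^1*5279^1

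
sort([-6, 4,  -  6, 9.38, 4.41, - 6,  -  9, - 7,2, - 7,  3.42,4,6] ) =[ - 9, - 7,-7,  -  6,  -  6,-6,2, 3.42,4, 4, 4.41, 6,9.38]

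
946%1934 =946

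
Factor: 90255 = 3^1*5^1*11^1 * 547^1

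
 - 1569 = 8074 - 9643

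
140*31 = 4340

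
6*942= 5652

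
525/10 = 52 + 1/2=52.50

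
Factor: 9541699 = 79^1*269^1 * 449^1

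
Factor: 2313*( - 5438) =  - 2^1* 3^2 * 257^1 * 2719^1 = - 12578094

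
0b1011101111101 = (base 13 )2977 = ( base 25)9FD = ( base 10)6013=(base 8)13575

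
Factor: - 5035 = -5^1*19^1*53^1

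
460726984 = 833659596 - 372932612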